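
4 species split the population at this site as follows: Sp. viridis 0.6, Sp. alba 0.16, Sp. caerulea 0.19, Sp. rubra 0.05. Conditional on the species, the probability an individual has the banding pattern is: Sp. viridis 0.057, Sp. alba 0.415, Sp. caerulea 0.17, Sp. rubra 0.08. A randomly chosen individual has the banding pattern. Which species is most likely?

Unnormalized posteriors (prior × likelihood):
  Sp. viridis: 0.6 × 0.057 = 0.0342
  Sp. alba: 0.16 × 0.415 = 0.0664
  Sp. caerulea: 0.19 × 0.17 = 0.0323
  Sp. rubra: 0.05 × 0.08 = 0.004
Total = 0.1369.
Largest term belongs to Sp. alba, so Sp. alba is most probable.

Sp. alba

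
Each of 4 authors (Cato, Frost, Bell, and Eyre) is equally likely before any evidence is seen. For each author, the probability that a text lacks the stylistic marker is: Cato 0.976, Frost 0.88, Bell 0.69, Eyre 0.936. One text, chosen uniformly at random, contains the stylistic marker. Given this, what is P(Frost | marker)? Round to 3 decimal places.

0.232

Taking complements, P(marker | each) = Cato 0.024, Frost 0.12, Bell 0.31, Eyre 0.064.
Since the prior is uniform, the posterior is proportional to the likelihood:
  Cato: 0.024
  Frost: 0.12
  Bell: 0.31
  Eyre: 0.064
Normalizing constant = 0.518.
P(Frost | evidence) = 0.12 / 0.518 ≈ 0.232.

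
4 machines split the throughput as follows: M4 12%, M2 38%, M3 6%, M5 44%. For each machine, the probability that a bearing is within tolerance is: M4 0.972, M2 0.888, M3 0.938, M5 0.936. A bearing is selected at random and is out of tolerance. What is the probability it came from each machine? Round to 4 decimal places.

M4 0.0432, M2 0.5470, M3 0.0478, M5 0.3620

Taking complements, P(oversize | each) = M4 0.028, M2 0.112, M3 0.062, M5 0.064.
Unnormalized posteriors (prior × likelihood):
  M4: 0.12 × 0.028 = 0.00336
  M2: 0.38 × 0.112 = 0.04256
  M3: 0.06 × 0.062 = 0.00372
  M5: 0.44 × 0.064 = 0.02816
Total = 0.0778.
P(M4 | oversize) = 0.00336/0.0778 ≈ 0.0432
P(M2 | oversize) = 0.04256/0.0778 ≈ 0.5470
P(M3 | oversize) = 0.00372/0.0778 ≈ 0.0478
P(M5 | oversize) = 0.02816/0.0778 ≈ 0.3620
(Check: 0.0432+0.5470+0.0478+0.3620 = 1.0000.)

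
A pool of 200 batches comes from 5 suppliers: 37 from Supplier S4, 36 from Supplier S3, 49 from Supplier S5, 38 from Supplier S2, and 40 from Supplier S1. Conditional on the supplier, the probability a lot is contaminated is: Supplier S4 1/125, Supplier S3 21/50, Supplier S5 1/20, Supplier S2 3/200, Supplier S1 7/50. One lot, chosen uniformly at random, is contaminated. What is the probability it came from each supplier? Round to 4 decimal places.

Supplier S4 0.0123, Supplier S3 0.6291, Supplier S5 0.1019, Supplier S2 0.0237, Supplier S1 0.2330

Prior × likelihood for each hypothesis:
  Supplier S4: 0.185 × 0.008 = 0.00148
  Supplier S3: 0.18 × 0.42 = 0.0756
  Supplier S5: 0.245 × 0.05 = 0.01225
  Supplier S2: 0.19 × 0.015 = 0.00285
  Supplier S1: 0.2 × 0.14 = 0.028
Normalizing constant = 0.12018.
P(Supplier S4 | contaminated) = 0.00148/0.12018 ≈ 0.0123
P(Supplier S3 | contaminated) = 0.0756/0.12018 ≈ 0.6291
P(Supplier S5 | contaminated) = 0.01225/0.12018 ≈ 0.1019
P(Supplier S2 | contaminated) = 0.00285/0.12018 ≈ 0.0237
P(Supplier S1 | contaminated) = 0.028/0.12018 ≈ 0.2330
(Check: 0.0123+0.6291+0.1019+0.0237+0.2330 = 1.0000.)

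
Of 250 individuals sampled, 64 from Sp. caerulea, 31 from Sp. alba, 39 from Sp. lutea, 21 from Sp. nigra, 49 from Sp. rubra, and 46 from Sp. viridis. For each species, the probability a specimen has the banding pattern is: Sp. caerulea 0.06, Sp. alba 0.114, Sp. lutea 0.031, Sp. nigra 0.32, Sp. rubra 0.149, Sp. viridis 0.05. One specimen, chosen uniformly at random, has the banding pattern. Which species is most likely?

Sp. rubra

Compute prior × likelihood for every hypothesis:
  Sp. caerulea: 0.256 × 0.06 = 0.01536
  Sp. alba: 0.124 × 0.114 = 0.014136
  Sp. lutea: 0.156 × 0.031 = 0.004836
  Sp. nigra: 0.084 × 0.32 = 0.02688
  Sp. rubra: 0.196 × 0.149 = 0.029204
  Sp. viridis: 0.184 × 0.05 = 0.0092
Total = 0.099616.
Largest term belongs to Sp. rubra, so Sp. rubra is most probable.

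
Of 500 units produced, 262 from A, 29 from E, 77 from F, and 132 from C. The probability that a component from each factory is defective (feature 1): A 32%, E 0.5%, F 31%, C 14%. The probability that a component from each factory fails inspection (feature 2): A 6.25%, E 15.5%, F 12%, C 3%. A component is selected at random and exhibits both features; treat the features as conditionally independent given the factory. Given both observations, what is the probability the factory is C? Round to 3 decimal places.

0.064

Prior × likelihood for each hypothesis:
  A: 0.524 × 0.32 × 0.0625 = 0.01048
  E: 0.058 × 0.005 × 0.155 = 0.00004495
  F: 0.154 × 0.31 × 0.12 = 0.0057288
  C: 0.264 × 0.14 × 0.03 = 0.0011088
Total = 0.01736255.
P(C | evidence) = 0.0011088 / 0.01736255 ≈ 0.064.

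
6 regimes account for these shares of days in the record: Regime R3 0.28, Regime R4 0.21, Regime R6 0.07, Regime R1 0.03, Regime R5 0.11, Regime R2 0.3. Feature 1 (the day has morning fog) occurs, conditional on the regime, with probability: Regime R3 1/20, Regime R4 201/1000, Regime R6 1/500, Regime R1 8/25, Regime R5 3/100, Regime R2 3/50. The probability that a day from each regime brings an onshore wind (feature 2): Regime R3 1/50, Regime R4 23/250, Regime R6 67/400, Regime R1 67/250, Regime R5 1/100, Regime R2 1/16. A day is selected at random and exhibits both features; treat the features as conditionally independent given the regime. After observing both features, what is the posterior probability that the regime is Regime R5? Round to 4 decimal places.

Unnormalized posteriors (prior × likelihood):
  Regime R3: 0.28 × 0.05 × 0.02 = 0.00028
  Regime R4: 0.21 × 0.201 × 0.092 = 0.00388332
  Regime R6: 0.07 × 0.002 × 0.1675 = 0.00002345
  Regime R1: 0.03 × 0.32 × 0.268 = 0.0025728
  Regime R5: 0.11 × 0.03 × 0.01 = 0.000033
  Regime R2: 0.3 × 0.06 × 0.0625 = 0.001125
Normalizing constant = 0.00791757.
P(Regime R5 | evidence) = 0.000033 / 0.00791757 ≈ 0.0042.

0.0042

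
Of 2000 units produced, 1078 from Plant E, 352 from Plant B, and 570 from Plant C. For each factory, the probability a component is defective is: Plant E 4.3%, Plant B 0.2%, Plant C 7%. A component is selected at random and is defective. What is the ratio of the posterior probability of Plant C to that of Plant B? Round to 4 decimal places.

Compute prior × likelihood for every hypothesis:
  Plant E: 0.539 × 0.043 = 0.023177
  Plant B: 0.176 × 0.002 = 0.000352
  Plant C: 0.285 × 0.07 = 0.01995
Total = 0.043479.
The ratio is 0.01995 / 0.000352 (the normalizer cancels) = 56.6761.

56.6761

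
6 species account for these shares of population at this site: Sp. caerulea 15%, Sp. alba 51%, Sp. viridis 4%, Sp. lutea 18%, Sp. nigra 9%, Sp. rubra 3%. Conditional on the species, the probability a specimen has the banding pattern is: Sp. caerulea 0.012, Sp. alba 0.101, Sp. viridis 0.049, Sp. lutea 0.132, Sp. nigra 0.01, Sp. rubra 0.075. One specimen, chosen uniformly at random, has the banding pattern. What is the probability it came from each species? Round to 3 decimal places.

By Bayes' rule, posterior ∝ prior × likelihood:
  Sp. caerulea: 0.15 × 0.012 = 0.0018
  Sp. alba: 0.51 × 0.101 = 0.05151
  Sp. viridis: 0.04 × 0.049 = 0.00196
  Sp. lutea: 0.18 × 0.132 = 0.02376
  Sp. nigra: 0.09 × 0.01 = 0.0009
  Sp. rubra: 0.03 × 0.075 = 0.00225
Total = 0.08218.
P(Sp. caerulea | banded) = 0.0018/0.08218 ≈ 0.022
P(Sp. alba | banded) = 0.05151/0.08218 ≈ 0.627
P(Sp. viridis | banded) = 0.00196/0.08218 ≈ 0.024
P(Sp. lutea | banded) = 0.02376/0.08218 ≈ 0.289
P(Sp. nigra | banded) = 0.0009/0.08218 ≈ 0.011
P(Sp. rubra | banded) = 0.00225/0.08218 ≈ 0.027

Sp. caerulea 0.022, Sp. alba 0.627, Sp. viridis 0.024, Sp. lutea 0.289, Sp. nigra 0.011, Sp. rubra 0.027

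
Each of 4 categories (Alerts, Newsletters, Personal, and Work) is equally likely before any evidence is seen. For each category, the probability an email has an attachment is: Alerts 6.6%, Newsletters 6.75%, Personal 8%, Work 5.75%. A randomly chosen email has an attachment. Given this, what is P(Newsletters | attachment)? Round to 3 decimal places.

0.249

With a uniform prior (1/4 each), posterior ∝ likelihood:
  Alerts: 0.066
  Newsletters: 0.0675
  Personal: 0.08
  Work: 0.0575
Sum = 0.271.
P(Newsletters | evidence) = 0.0675 / 0.271 ≈ 0.249.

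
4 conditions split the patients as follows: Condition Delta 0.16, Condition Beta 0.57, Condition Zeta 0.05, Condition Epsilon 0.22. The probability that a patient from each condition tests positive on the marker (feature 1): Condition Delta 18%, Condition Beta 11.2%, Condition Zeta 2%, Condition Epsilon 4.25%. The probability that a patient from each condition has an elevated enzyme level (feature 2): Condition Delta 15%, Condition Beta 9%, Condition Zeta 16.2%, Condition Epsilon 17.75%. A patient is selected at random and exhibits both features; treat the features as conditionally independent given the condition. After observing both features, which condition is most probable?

Compute prior × likelihood for every hypothesis:
  Condition Delta: 0.16 × 0.18 × 0.15 = 0.00432
  Condition Beta: 0.57 × 0.112 × 0.09 = 0.0057456
  Condition Zeta: 0.05 × 0.02 × 0.162 = 0.000162
  Condition Epsilon: 0.22 × 0.0425 × 0.1775 = 0.001659625
Normalizing constant = 0.011887225.
Largest term belongs to Condition Beta, so Condition Beta is most probable.

Condition Beta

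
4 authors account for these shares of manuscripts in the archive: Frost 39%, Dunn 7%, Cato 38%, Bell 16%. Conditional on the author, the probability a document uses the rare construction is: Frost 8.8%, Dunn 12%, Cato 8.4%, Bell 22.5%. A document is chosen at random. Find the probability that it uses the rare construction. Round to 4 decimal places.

0.1106

Prior × likelihood for each hypothesis:
  Frost: 0.39 × 0.088 = 0.03432
  Dunn: 0.07 × 0.12 = 0.0084
  Cato: 0.38 × 0.084 = 0.03192
  Bell: 0.16 × 0.225 = 0.036
P(rare-form) = 0.03432 + 0.0084 + 0.03192 + 0.036 = 0.11064 → 0.1106.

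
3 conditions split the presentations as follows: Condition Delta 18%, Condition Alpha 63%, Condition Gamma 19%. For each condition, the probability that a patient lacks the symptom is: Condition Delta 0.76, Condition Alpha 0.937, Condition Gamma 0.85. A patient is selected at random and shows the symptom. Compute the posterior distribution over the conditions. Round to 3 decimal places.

Taking complements, P(symptomatic | each) = Condition Delta 0.24, Condition Alpha 0.063, Condition Gamma 0.15.
Compute prior × likelihood for every hypothesis:
  Condition Delta: 0.18 × 0.24 = 0.0432
  Condition Alpha: 0.63 × 0.063 = 0.03969
  Condition Gamma: 0.19 × 0.15 = 0.0285
Sum = 0.11139.
P(Condition Delta | symptomatic) = 0.0432/0.11139 ≈ 0.388
P(Condition Alpha | symptomatic) = 0.03969/0.11139 ≈ 0.356
P(Condition Gamma | symptomatic) = 0.0285/0.11139 ≈ 0.256
(Check: 0.388+0.356+0.256 = 1.000.)

Condition Delta 0.388, Condition Alpha 0.356, Condition Gamma 0.256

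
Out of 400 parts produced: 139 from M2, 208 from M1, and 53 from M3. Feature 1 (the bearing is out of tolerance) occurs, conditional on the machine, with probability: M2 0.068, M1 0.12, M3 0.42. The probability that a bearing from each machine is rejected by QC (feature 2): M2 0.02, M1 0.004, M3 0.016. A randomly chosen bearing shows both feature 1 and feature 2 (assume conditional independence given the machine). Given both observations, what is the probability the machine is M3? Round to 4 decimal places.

By Bayes' rule, posterior ∝ prior × likelihood:
  M2: 0.3475 × 0.068 × 0.02 = 0.0004726
  M1: 0.52 × 0.12 × 0.004 = 0.0002496
  M3: 0.1325 × 0.42 × 0.016 = 0.0008904
Total = 0.0016126.
P(M3 | evidence) = 0.0008904 / 0.0016126 ≈ 0.5522.

0.5522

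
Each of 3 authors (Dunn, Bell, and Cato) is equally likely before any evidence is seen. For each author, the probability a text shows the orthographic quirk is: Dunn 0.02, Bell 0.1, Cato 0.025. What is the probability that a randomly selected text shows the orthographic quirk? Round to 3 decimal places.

With a uniform prior (1/3 each), posterior ∝ likelihood:
  Dunn: 0.02
  Bell: 0.1
  Cato: 0.025
P(quirk) = (1/3) × (0.02 + 0.1 + 0.025) = 0.145/3 ≈ 0.048.

0.048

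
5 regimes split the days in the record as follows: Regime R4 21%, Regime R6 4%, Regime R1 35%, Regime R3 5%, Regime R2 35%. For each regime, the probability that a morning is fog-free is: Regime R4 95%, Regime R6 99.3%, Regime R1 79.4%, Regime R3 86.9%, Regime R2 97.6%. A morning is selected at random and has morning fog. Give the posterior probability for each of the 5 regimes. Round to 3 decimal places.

Regime R4 0.107, Regime R6 0.003, Regime R1 0.737, Regime R3 0.067, Regime R2 0.086

Taking complements, P(fog | each) = Regime R4 0.05, Regime R6 0.007, Regime R1 0.206, Regime R3 0.131, Regime R2 0.024.
By Bayes' rule, posterior ∝ prior × likelihood:
  Regime R4: 0.21 × 0.05 = 0.0105
  Regime R6: 0.04 × 0.007 = 0.00028
  Regime R1: 0.35 × 0.206 = 0.0721
  Regime R3: 0.05 × 0.131 = 0.00655
  Regime R2: 0.35 × 0.024 = 0.0084
Total = 0.09783.
P(Regime R4 | fog) = 0.0105/0.09783 ≈ 0.107
P(Regime R6 | fog) = 0.00028/0.09783 ≈ 0.003
P(Regime R1 | fog) = 0.0721/0.09783 ≈ 0.737
P(Regime R3 | fog) = 0.00655/0.09783 ≈ 0.067
P(Regime R2 | fog) = 0.0084/0.09783 ≈ 0.086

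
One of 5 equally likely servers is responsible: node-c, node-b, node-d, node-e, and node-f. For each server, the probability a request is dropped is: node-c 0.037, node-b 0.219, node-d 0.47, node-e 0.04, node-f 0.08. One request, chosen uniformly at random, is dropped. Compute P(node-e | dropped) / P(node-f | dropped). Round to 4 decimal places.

With a uniform prior (1/5 each), posterior ∝ likelihood:
  node-c: 0.037
  node-b: 0.219
  node-d: 0.47
  node-e: 0.04
  node-f: 0.08
Total = 0.846.
The ratio is 0.04 / 0.08 (the normalizer cancels) = 0.5000.

0.5000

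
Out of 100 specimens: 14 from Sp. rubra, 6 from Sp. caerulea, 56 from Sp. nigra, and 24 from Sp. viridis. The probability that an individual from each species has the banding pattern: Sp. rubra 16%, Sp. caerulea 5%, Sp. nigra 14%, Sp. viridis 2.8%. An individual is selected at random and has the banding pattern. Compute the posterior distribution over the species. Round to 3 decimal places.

Sp. rubra 0.203, Sp. caerulea 0.027, Sp. nigra 0.709, Sp. viridis 0.061

By Bayes' rule, posterior ∝ prior × likelihood:
  Sp. rubra: 0.14 × 0.16 = 0.0224
  Sp. caerulea: 0.06 × 0.05 = 0.003
  Sp. nigra: 0.56 × 0.14 = 0.0784
  Sp. viridis: 0.24 × 0.028 = 0.00672
Normalizing constant = 0.11052.
P(Sp. rubra | banded) = 0.0224/0.11052 ≈ 0.203
P(Sp. caerulea | banded) = 0.003/0.11052 ≈ 0.027
P(Sp. nigra | banded) = 0.0784/0.11052 ≈ 0.709
P(Sp. viridis | banded) = 0.00672/0.11052 ≈ 0.061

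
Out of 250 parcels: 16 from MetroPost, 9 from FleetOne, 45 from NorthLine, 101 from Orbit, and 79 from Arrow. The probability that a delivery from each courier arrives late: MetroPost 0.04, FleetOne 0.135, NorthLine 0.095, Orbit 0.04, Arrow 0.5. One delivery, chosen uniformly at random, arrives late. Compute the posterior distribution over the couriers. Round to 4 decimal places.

Unnormalized posteriors (prior × likelihood):
  MetroPost: 0.064 × 0.04 = 0.00256
  FleetOne: 0.036 × 0.135 = 0.00486
  NorthLine: 0.18 × 0.095 = 0.0171
  Orbit: 0.404 × 0.04 = 0.01616
  Arrow: 0.316 × 0.5 = 0.158
Total = 0.19868.
P(MetroPost | late) = 0.00256/0.19868 ≈ 0.0129
P(FleetOne | late) = 0.00486/0.19868 ≈ 0.0245
P(NorthLine | late) = 0.0171/0.19868 ≈ 0.0861
P(Orbit | late) = 0.01616/0.19868 ≈ 0.0813
P(Arrow | late) = 0.158/0.19868 ≈ 0.7952

MetroPost 0.0129, FleetOne 0.0245, NorthLine 0.0861, Orbit 0.0813, Arrow 0.7952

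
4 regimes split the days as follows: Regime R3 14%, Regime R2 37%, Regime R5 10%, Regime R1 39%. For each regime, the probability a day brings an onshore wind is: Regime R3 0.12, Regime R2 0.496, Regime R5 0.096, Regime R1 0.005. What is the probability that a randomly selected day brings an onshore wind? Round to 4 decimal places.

Prior × likelihood for each hypothesis:
  Regime R3: 0.14 × 0.12 = 0.0168
  Regime R2: 0.37 × 0.496 = 0.18352
  Regime R5: 0.1 × 0.096 = 0.0096
  Regime R1: 0.39 × 0.005 = 0.00195
P(onshore) = 0.0168 + 0.18352 + 0.0096 + 0.00195 = 0.21187 → 0.2119.

0.2119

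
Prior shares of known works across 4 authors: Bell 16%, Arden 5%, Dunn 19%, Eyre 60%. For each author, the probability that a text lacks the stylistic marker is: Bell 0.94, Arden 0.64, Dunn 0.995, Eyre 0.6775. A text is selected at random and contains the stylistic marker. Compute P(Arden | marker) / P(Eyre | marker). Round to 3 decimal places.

0.093

Taking complements, P(marker | each) = Bell 0.06, Arden 0.36, Dunn 0.005, Eyre 0.3225.
Compute prior × likelihood for every hypothesis:
  Bell: 0.16 × 0.06 = 0.0096
  Arden: 0.05 × 0.36 = 0.018
  Dunn: 0.19 × 0.005 = 0.00095
  Eyre: 0.6 × 0.3225 = 0.1935
Total = 0.22205.
The ratio is 0.018 / 0.1935 (the normalizer cancels) = 0.093.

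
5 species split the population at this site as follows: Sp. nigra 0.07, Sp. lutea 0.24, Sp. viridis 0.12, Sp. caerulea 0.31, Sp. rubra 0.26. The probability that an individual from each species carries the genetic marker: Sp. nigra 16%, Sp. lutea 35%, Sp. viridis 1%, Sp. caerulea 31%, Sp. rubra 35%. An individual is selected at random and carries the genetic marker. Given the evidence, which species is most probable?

By Bayes' rule, posterior ∝ prior × likelihood:
  Sp. nigra: 0.07 × 0.16 = 0.0112
  Sp. lutea: 0.24 × 0.35 = 0.084
  Sp. viridis: 0.12 × 0.01 = 0.0012
  Sp. caerulea: 0.31 × 0.31 = 0.0961
  Sp. rubra: 0.26 × 0.35 = 0.091
Normalizing constant = 0.2835.
Largest term belongs to Sp. caerulea, so Sp. caerulea is most probable.

Sp. caerulea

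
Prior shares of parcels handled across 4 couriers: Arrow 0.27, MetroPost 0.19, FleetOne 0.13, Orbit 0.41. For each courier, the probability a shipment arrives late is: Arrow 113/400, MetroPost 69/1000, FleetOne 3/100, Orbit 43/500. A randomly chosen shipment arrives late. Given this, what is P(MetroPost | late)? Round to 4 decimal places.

0.1020

Unnormalized posteriors (prior × likelihood):
  Arrow: 0.27 × 0.2825 = 0.076275
  MetroPost: 0.19 × 0.069 = 0.01311
  FleetOne: 0.13 × 0.03 = 0.0039
  Orbit: 0.41 × 0.086 = 0.03526
Total = 0.128545.
P(MetroPost | evidence) = 0.01311 / 0.128545 ≈ 0.1020.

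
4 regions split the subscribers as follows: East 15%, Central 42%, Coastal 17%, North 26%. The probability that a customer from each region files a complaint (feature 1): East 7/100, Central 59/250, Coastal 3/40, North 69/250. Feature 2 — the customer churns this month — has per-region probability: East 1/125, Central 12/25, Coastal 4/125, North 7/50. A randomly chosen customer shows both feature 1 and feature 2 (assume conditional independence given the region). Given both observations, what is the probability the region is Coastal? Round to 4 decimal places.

By Bayes' rule, posterior ∝ prior × likelihood:
  East: 0.15 × 0.07 × 0.008 = 0.000084
  Central: 0.42 × 0.236 × 0.48 = 0.0475776
  Coastal: 0.17 × 0.075 × 0.032 = 0.000408
  North: 0.26 × 0.276 × 0.14 = 0.0100464
Sum = 0.058116.
P(Coastal | evidence) = 0.000408 / 0.058116 ≈ 0.0070.

0.0070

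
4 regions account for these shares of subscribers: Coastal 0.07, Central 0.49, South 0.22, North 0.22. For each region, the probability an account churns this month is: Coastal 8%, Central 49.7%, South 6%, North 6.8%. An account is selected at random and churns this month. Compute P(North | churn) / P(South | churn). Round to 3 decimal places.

Prior × likelihood for each hypothesis:
  Coastal: 0.07 × 0.08 = 0.0056
  Central: 0.49 × 0.497 = 0.24353
  South: 0.22 × 0.06 = 0.0132
  North: 0.22 × 0.068 = 0.01496
Total = 0.27729.
The ratio is 0.01496 / 0.0132 (the normalizer cancels) = 1.133.

1.133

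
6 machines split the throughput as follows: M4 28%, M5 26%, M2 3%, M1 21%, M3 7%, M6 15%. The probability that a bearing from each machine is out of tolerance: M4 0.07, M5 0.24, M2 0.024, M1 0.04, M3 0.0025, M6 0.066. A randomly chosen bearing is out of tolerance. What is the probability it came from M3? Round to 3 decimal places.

0.002

By Bayes' rule, posterior ∝ prior × likelihood:
  M4: 0.28 × 0.07 = 0.0196
  M5: 0.26 × 0.24 = 0.0624
  M2: 0.03 × 0.024 = 0.00072
  M1: 0.21 × 0.04 = 0.0084
  M3: 0.07 × 0.0025 = 0.000175
  M6: 0.15 × 0.066 = 0.0099
Sum = 0.101195.
P(M3 | evidence) = 0.000175 / 0.101195 ≈ 0.002.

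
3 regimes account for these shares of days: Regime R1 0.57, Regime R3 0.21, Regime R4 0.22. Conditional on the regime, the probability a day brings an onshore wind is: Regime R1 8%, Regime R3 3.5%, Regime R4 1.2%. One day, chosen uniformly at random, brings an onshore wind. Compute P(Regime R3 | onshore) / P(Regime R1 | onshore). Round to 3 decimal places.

Compute prior × likelihood for every hypothesis:
  Regime R1: 0.57 × 0.08 = 0.0456
  Regime R3: 0.21 × 0.035 = 0.00735
  Regime R4: 0.22 × 0.012 = 0.00264
Normalizing constant = 0.05559.
The ratio is 0.00735 / 0.0456 (the normalizer cancels) = 0.161.

0.161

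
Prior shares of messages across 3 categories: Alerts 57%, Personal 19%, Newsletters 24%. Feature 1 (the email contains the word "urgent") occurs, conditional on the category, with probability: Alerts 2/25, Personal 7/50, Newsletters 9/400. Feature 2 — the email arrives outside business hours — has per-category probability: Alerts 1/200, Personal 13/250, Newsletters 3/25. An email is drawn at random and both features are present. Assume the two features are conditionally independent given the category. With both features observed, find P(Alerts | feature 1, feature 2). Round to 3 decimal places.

By Bayes' rule, posterior ∝ prior × likelihood:
  Alerts: 0.57 × 0.08 × 0.005 = 0.000228
  Personal: 0.19 × 0.14 × 0.052 = 0.0013832
  Newsletters: 0.24 × 0.0225 × 0.12 = 0.000648
Sum = 0.0022592.
P(Alerts | evidence) = 0.000228 / 0.0022592 ≈ 0.101.

0.101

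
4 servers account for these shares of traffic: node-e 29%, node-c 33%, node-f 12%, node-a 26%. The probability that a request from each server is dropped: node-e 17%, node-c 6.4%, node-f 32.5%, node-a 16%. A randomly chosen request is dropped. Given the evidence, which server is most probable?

node-e

Unnormalized posteriors (prior × likelihood):
  node-e: 0.29 × 0.17 = 0.0493
  node-c: 0.33 × 0.064 = 0.02112
  node-f: 0.12 × 0.325 = 0.039
  node-a: 0.26 × 0.16 = 0.0416
Normalizing constant = 0.15102.
Largest term belongs to node-e, so node-e is most probable.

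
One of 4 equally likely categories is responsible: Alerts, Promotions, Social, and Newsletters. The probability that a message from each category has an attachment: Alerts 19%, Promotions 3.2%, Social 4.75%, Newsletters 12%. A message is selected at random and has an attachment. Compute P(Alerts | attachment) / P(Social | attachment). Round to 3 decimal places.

4.000

With a uniform prior (1/4 each), posterior ∝ likelihood:
  Alerts: 0.19
  Promotions: 0.032
  Social: 0.0475
  Newsletters: 0.12
Sum = 0.3895.
The ratio is 0.19 / 0.0475 (the normalizer cancels) = 4.000.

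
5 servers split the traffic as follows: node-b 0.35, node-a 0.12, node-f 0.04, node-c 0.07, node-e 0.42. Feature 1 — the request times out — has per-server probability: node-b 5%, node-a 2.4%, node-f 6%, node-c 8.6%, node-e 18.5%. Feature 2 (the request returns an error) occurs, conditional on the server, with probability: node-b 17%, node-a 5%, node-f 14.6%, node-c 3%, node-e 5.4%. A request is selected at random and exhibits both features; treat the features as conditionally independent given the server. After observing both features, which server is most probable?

Compute prior × likelihood for every hypothesis:
  node-b: 0.35 × 0.05 × 0.17 = 0.002975
  node-a: 0.12 × 0.024 × 0.05 = 0.000144
  node-f: 0.04 × 0.06 × 0.146 = 0.0003504
  node-c: 0.07 × 0.086 × 0.03 = 0.0001806
  node-e: 0.42 × 0.185 × 0.054 = 0.0041958
Sum = 0.0078458.
Largest term belongs to node-e, so node-e is most probable.

node-e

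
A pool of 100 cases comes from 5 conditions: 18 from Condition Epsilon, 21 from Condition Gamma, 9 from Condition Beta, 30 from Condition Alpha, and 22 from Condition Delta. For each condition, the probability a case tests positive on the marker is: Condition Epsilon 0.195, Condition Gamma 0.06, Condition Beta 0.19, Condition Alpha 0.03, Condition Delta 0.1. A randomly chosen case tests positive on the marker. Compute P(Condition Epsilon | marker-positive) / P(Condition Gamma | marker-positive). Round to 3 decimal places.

By Bayes' rule, posterior ∝ prior × likelihood:
  Condition Epsilon: 0.18 × 0.195 = 0.0351
  Condition Gamma: 0.21 × 0.06 = 0.0126
  Condition Beta: 0.09 × 0.19 = 0.0171
  Condition Alpha: 0.3 × 0.03 = 0.009
  Condition Delta: 0.22 × 0.1 = 0.022
Total = 0.0958.
The ratio is 0.0351 / 0.0126 (the normalizer cancels) = 2.786.

2.786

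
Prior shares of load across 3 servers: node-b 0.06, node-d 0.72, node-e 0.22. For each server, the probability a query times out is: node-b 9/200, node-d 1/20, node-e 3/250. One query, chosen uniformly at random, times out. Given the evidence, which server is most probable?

Unnormalized posteriors (prior × likelihood):
  node-b: 0.06 × 0.045 = 0.0027
  node-d: 0.72 × 0.05 = 0.036
  node-e: 0.22 × 0.012 = 0.00264
Sum = 0.04134.
Largest term belongs to node-d, so node-d is most probable.

node-d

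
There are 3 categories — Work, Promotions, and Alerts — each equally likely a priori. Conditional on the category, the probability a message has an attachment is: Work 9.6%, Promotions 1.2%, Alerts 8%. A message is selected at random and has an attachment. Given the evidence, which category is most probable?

Work

With a uniform prior (1/3 each), posterior ∝ likelihood:
  Work: 0.096
  Promotions: 0.012
  Alerts: 0.08
Sum = 0.188.
Largest term belongs to Work, so Work is most probable.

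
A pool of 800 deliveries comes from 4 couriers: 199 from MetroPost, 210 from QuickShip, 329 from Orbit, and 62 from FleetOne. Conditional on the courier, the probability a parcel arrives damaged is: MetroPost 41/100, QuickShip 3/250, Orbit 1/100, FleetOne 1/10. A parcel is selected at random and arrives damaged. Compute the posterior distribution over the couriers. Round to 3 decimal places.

Compute prior × likelihood for every hypothesis:
  MetroPost: 0.24875 × 0.41 = 0.1019875
  QuickShip: 0.2625 × 0.012 = 0.00315
  Orbit: 0.41125 × 0.01 = 0.0041125
  FleetOne: 0.0775 × 0.1 = 0.00775
Sum = 0.117.
P(MetroPost | damaged) = 0.1019875/0.117 ≈ 0.872
P(QuickShip | damaged) = 0.00315/0.117 ≈ 0.027
P(Orbit | damaged) = 0.0041125/0.117 ≈ 0.035
P(FleetOne | damaged) = 0.00775/0.117 ≈ 0.066

MetroPost 0.872, QuickShip 0.027, Orbit 0.035, FleetOne 0.066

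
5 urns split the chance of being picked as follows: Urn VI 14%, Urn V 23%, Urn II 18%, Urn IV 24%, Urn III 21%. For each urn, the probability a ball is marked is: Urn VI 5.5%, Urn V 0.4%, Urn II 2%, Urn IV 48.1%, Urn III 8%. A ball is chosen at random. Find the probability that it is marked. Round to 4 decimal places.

Unnormalized posteriors (prior × likelihood):
  Urn VI: 0.14 × 0.055 = 0.0077
  Urn V: 0.23 × 0.004 = 0.00092
  Urn II: 0.18 × 0.02 = 0.0036
  Urn IV: 0.24 × 0.481 = 0.11544
  Urn III: 0.21 × 0.08 = 0.0168
P(marked) = 0.0077 + 0.00092 + 0.0036 + 0.11544 + 0.0168 = 0.14446 → 0.1445.

0.1445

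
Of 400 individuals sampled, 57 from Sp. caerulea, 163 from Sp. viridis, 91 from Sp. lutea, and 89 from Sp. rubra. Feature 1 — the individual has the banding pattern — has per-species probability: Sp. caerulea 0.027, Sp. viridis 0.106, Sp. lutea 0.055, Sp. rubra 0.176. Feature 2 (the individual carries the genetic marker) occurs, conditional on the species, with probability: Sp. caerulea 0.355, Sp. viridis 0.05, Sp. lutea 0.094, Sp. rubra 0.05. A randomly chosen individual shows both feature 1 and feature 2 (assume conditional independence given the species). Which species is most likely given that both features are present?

By Bayes' rule, posterior ∝ prior × likelihood:
  Sp. caerulea: 0.1425 × 0.027 × 0.355 = 0.0013658625
  Sp. viridis: 0.4075 × 0.106 × 0.05 = 0.00215975
  Sp. lutea: 0.2275 × 0.055 × 0.094 = 0.001176175
  Sp. rubra: 0.2225 × 0.176 × 0.05 = 0.001958
Sum = 0.0066597875.
Largest term belongs to Sp. viridis, so Sp. viridis is most probable.

Sp. viridis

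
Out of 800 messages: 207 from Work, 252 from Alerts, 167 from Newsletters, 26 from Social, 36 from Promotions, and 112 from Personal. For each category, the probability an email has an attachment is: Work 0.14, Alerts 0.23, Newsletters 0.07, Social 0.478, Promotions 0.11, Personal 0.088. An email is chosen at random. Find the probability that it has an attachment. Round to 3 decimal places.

Unnormalized posteriors (prior × likelihood):
  Work: 0.25875 × 0.14 = 0.036225
  Alerts: 0.315 × 0.23 = 0.07245
  Newsletters: 0.20875 × 0.07 = 0.0146125
  Social: 0.0325 × 0.478 = 0.015535
  Promotions: 0.045 × 0.11 = 0.00495
  Personal: 0.14 × 0.088 = 0.01232
P(attachment) = 0.036225 + 0.07245 + 0.0146125 + 0.015535 + 0.00495 + 0.01232 = 0.1560925 → 0.156.

0.156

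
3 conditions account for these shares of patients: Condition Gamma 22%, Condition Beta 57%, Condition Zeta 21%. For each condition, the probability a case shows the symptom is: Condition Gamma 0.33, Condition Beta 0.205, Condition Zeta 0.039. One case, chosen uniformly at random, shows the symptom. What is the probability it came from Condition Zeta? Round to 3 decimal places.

Prior × likelihood for each hypothesis:
  Condition Gamma: 0.22 × 0.33 = 0.0726
  Condition Beta: 0.57 × 0.205 = 0.11685
  Condition Zeta: 0.21 × 0.039 = 0.00819
Normalizing constant = 0.19764.
P(Condition Zeta | evidence) = 0.00819 / 0.19764 ≈ 0.041.

0.041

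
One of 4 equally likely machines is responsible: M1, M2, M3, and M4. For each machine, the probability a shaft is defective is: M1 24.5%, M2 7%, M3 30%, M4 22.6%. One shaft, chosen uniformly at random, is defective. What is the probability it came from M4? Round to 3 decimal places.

0.269

With a uniform prior (1/4 each), posterior ∝ likelihood:
  M1: 0.245
  M2: 0.07
  M3: 0.3
  M4: 0.226
Total = 0.841.
P(M4 | evidence) = 0.226 / 0.841 ≈ 0.269.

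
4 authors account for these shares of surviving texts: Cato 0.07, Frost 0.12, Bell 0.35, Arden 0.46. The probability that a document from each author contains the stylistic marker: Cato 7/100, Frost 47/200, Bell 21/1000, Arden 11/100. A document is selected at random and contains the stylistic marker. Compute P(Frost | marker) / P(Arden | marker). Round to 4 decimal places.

0.5573

Unnormalized posteriors (prior × likelihood):
  Cato: 0.07 × 0.07 = 0.0049
  Frost: 0.12 × 0.235 = 0.0282
  Bell: 0.35 × 0.021 = 0.00735
  Arden: 0.46 × 0.11 = 0.0506
Total = 0.09105.
The ratio is 0.0282 / 0.0506 (the normalizer cancels) = 0.5573.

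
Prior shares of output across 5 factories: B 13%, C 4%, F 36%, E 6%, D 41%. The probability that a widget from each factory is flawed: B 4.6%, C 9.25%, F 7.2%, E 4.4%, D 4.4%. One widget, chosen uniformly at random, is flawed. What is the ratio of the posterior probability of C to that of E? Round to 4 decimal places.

Prior × likelihood for each hypothesis:
  B: 0.13 × 0.046 = 0.00598
  C: 0.04 × 0.0925 = 0.0037
  F: 0.36 × 0.072 = 0.02592
  E: 0.06 × 0.044 = 0.00264
  D: 0.41 × 0.044 = 0.01804
Sum = 0.05628.
The ratio is 0.0037 / 0.00264 (the normalizer cancels) = 1.4015.

1.4015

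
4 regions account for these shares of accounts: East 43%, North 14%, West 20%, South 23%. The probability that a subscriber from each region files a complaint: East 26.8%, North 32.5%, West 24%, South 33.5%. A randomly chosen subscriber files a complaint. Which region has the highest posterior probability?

East

By Bayes' rule, posterior ∝ prior × likelihood:
  East: 0.43 × 0.268 = 0.11524
  North: 0.14 × 0.325 = 0.0455
  West: 0.2 × 0.24 = 0.048
  South: 0.23 × 0.335 = 0.07705
Normalizing constant = 0.28579.
Largest term belongs to East, so East is most probable.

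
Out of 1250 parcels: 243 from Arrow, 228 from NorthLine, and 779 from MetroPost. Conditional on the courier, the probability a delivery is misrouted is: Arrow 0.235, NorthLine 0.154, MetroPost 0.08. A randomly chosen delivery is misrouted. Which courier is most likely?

MetroPost

Compute prior × likelihood for every hypothesis:
  Arrow: 0.1944 × 0.235 = 0.045684
  NorthLine: 0.1824 × 0.154 = 0.0280896
  MetroPost: 0.6232 × 0.08 = 0.049856
Sum = 0.1236296.
Largest term belongs to MetroPost, so MetroPost is most probable.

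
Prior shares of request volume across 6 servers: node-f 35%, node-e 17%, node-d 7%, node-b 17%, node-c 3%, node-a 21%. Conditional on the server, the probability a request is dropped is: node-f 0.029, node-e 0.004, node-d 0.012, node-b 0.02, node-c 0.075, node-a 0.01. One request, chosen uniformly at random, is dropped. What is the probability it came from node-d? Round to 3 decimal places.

0.043

By Bayes' rule, posterior ∝ prior × likelihood:
  node-f: 0.35 × 0.029 = 0.01015
  node-e: 0.17 × 0.004 = 0.00068
  node-d: 0.07 × 0.012 = 0.00084
  node-b: 0.17 × 0.02 = 0.0034
  node-c: 0.03 × 0.075 = 0.00225
  node-a: 0.21 × 0.01 = 0.0021
Normalizing constant = 0.01942.
P(node-d | evidence) = 0.00084 / 0.01942 ≈ 0.043.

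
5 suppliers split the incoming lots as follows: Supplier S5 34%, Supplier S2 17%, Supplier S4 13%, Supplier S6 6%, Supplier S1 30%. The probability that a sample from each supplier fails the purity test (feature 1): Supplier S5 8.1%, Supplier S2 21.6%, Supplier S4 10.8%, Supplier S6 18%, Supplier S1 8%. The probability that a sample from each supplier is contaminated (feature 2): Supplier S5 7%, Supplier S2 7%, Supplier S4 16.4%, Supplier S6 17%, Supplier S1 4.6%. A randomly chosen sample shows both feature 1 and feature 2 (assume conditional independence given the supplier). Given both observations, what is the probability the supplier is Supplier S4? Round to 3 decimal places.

Prior × likelihood for each hypothesis:
  Supplier S5: 0.34 × 0.081 × 0.07 = 0.0019278
  Supplier S2: 0.17 × 0.216 × 0.07 = 0.0025704
  Supplier S4: 0.13 × 0.108 × 0.164 = 0.00230256
  Supplier S6: 0.06 × 0.18 × 0.17 = 0.001836
  Supplier S1: 0.3 × 0.08 × 0.046 = 0.001104
Total = 0.00974076.
P(Supplier S4 | evidence) = 0.00230256 / 0.00974076 ≈ 0.236.

0.236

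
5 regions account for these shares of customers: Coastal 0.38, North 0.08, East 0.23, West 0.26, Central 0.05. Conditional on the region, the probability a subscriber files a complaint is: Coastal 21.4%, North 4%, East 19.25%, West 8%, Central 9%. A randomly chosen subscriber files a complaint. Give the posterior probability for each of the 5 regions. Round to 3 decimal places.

Coastal 0.528, North 0.021, East 0.287, West 0.135, Central 0.029

Unnormalized posteriors (prior × likelihood):
  Coastal: 0.38 × 0.214 = 0.08132
  North: 0.08 × 0.04 = 0.0032
  East: 0.23 × 0.1925 = 0.044275
  West: 0.26 × 0.08 = 0.0208
  Central: 0.05 × 0.09 = 0.0045
Normalizing constant = 0.154095.
P(Coastal | complaint) = 0.08132/0.154095 ≈ 0.528
P(North | complaint) = 0.0032/0.154095 ≈ 0.021
P(East | complaint) = 0.044275/0.154095 ≈ 0.287
P(West | complaint) = 0.0208/0.154095 ≈ 0.135
P(Central | complaint) = 0.0045/0.154095 ≈ 0.029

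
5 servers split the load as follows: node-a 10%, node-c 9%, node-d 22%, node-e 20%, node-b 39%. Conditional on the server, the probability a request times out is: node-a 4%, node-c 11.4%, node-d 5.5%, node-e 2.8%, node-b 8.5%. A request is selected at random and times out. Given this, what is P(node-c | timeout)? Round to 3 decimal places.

By Bayes' rule, posterior ∝ prior × likelihood:
  node-a: 0.1 × 0.04 = 0.004
  node-c: 0.09 × 0.114 = 0.01026
  node-d: 0.22 × 0.055 = 0.0121
  node-e: 0.2 × 0.028 = 0.0056
  node-b: 0.39 × 0.085 = 0.03315
Normalizing constant = 0.06511.
P(node-c | evidence) = 0.01026 / 0.06511 ≈ 0.158.

0.158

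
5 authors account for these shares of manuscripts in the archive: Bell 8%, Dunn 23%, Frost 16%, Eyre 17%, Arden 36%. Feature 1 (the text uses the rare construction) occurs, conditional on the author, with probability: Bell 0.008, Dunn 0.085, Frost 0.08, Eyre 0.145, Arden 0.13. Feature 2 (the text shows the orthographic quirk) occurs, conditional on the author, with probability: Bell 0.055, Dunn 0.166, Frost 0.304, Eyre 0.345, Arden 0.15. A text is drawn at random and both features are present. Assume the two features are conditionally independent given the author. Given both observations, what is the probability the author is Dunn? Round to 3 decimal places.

0.143

Compute prior × likelihood for every hypothesis:
  Bell: 0.08 × 0.008 × 0.055 = 0.0000352
  Dunn: 0.23 × 0.085 × 0.166 = 0.0032453
  Frost: 0.16 × 0.08 × 0.304 = 0.0038912
  Eyre: 0.17 × 0.145 × 0.345 = 0.00850425
  Arden: 0.36 × 0.13 × 0.15 = 0.00702
Total = 0.02269595.
P(Dunn | evidence) = 0.0032453 / 0.02269595 ≈ 0.143.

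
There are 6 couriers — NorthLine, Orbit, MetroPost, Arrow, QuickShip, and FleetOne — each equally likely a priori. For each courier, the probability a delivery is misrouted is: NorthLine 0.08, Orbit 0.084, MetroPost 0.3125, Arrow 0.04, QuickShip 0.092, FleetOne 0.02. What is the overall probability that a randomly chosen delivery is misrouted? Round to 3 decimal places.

0.105

With a uniform prior (1/6 each), posterior ∝ likelihood:
  NorthLine: 0.08
  Orbit: 0.084
  MetroPost: 0.3125
  Arrow: 0.04
  QuickShip: 0.092
  FleetOne: 0.02
P(misrouted) = (1/6) × (0.08 + 0.084 + 0.3125 + 0.04 + 0.092 + 0.02) = 0.6285/6 ≈ 0.105.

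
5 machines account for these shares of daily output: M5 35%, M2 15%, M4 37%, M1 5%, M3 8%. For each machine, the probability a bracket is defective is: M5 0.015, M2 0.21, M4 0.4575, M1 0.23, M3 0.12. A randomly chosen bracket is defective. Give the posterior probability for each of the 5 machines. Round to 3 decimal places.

Unnormalized posteriors (prior × likelihood):
  M5: 0.35 × 0.015 = 0.00525
  M2: 0.15 × 0.21 = 0.0315
  M4: 0.37 × 0.4575 = 0.169275
  M1: 0.05 × 0.23 = 0.0115
  M3: 0.08 × 0.12 = 0.0096
Total = 0.227125.
P(M5 | defective) = 0.00525/0.227125 ≈ 0.023
P(M2 | defective) = 0.0315/0.227125 ≈ 0.139
P(M4 | defective) = 0.169275/0.227125 ≈ 0.745
P(M1 | defective) = 0.0115/0.227125 ≈ 0.051
P(M3 | defective) = 0.0096/0.227125 ≈ 0.042

M5 0.023, M2 0.139, M4 0.745, M1 0.051, M3 0.042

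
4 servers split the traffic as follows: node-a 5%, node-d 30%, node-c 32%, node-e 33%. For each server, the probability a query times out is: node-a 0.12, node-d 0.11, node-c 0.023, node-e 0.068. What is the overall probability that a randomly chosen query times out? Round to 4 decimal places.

0.0688

By Bayes' rule, posterior ∝ prior × likelihood:
  node-a: 0.05 × 0.12 = 0.006
  node-d: 0.3 × 0.11 = 0.033
  node-c: 0.32 × 0.023 = 0.00736
  node-e: 0.33 × 0.068 = 0.02244
P(timeout) = 0.006 + 0.033 + 0.00736 + 0.02244 = 0.0688 → 0.0688.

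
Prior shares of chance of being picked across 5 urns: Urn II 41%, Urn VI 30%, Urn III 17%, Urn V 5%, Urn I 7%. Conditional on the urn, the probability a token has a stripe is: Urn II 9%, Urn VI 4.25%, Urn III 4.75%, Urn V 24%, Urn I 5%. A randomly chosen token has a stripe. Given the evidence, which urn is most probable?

Urn II

Compute prior × likelihood for every hypothesis:
  Urn II: 0.41 × 0.09 = 0.0369
  Urn VI: 0.3 × 0.0425 = 0.01275
  Urn III: 0.17 × 0.0475 = 0.008075
  Urn V: 0.05 × 0.24 = 0.012
  Urn I: 0.07 × 0.05 = 0.0035
Sum = 0.073225.
Largest term belongs to Urn II, so Urn II is most probable.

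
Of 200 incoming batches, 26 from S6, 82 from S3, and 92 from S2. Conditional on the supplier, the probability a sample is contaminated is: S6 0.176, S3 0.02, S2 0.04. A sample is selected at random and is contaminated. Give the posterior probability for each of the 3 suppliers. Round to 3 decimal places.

Compute prior × likelihood for every hypothesis:
  S6: 0.13 × 0.176 = 0.02288
  S3: 0.41 × 0.02 = 0.0082
  S2: 0.46 × 0.04 = 0.0184
Normalizing constant = 0.04948.
P(S6 | contaminated) = 0.02288/0.04948 ≈ 0.462
P(S3 | contaminated) = 0.0082/0.04948 ≈ 0.166
P(S2 | contaminated) = 0.0184/0.04948 ≈ 0.372
(Check: 0.462+0.166+0.372 = 1.000.)

S6 0.462, S3 0.166, S2 0.372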